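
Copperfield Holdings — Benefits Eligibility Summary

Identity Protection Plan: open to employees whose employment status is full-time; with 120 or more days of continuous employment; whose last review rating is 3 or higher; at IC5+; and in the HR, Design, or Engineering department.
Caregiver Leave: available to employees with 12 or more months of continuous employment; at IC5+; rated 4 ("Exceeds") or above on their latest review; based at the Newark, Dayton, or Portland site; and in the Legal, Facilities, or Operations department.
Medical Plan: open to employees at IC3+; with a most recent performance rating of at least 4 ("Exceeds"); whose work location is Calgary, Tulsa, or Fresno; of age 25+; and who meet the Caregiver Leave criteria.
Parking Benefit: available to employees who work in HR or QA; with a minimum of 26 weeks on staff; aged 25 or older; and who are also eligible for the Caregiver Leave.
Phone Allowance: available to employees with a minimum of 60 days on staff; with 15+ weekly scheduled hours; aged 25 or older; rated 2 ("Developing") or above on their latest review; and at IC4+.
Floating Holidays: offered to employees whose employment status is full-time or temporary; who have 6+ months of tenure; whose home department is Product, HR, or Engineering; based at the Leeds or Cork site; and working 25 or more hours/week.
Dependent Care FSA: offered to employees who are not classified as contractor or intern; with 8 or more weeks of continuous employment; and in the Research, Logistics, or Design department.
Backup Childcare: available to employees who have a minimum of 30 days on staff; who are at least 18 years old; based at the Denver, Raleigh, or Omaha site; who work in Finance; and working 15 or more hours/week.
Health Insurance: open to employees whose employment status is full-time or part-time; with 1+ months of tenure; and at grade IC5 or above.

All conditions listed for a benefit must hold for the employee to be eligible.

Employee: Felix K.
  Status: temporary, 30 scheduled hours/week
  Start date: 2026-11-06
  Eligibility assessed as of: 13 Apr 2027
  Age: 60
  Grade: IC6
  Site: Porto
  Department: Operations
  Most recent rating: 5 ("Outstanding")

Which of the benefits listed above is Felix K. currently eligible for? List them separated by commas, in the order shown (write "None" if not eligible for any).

Service from 2026-11-06 to 13 Apr 2027: 158 days.
Identity Protection Plan — status temporary ✗ (requires full-time) → not eligible.
Caregiver Leave — service 158 days < 12 months (≈360 days) ✗ → not eligible.
Medical Plan — grade IC6 ≥ IC3 ✓; rating 5 ≥ 4 ✓; site Porto ✗ (not Calgary, Tulsa, or Fresno) → not eligible.
Parking Benefit — dept Operations ✗ → not eligible.
Phone Allowance — service 158 days ≥ 60 days ✓; 30 hrs/wk ≥ 15 ✓; age 60 ≥ 25 ✓; rating 5 ≥ 2 ✓; grade IC6 ≥ IC4 ✓ → eligible.
Floating Holidays — status temporary ✓; service 158 days < 6 months (≈180 days) ✗ → not eligible.
Dependent Care FSA — status temporary ✓ (not excluded); service 158 days ≥ 8 weeks (≈56 days) ✓; dept Operations ✗ → not eligible.
Backup Childcare — service 158 days ≥ 30 days ✓; age 60 ≥ 18 ✓; site Porto ✗ (not Denver, Raleigh, or Omaha) → not eligible.
Health Insurance — status temporary ✗ (requires full-time or part-time) → not eligible.

Phone Allowance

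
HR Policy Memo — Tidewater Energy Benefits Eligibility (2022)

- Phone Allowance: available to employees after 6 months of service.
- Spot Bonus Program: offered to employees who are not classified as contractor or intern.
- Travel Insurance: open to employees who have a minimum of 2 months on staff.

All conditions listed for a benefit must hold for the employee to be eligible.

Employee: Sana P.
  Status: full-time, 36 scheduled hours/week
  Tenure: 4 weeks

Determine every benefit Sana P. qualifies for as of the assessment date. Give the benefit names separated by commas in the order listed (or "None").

Phone Allowance — service 4 weeks < 6 months (≈180 days) ✗ → not eligible.
Spot Bonus Program — status full-time ✓ (not excluded) → eligible.
Travel Insurance — service 4 weeks < 2 months (≈60 days) ✗ → not eligible.

Spot Bonus Program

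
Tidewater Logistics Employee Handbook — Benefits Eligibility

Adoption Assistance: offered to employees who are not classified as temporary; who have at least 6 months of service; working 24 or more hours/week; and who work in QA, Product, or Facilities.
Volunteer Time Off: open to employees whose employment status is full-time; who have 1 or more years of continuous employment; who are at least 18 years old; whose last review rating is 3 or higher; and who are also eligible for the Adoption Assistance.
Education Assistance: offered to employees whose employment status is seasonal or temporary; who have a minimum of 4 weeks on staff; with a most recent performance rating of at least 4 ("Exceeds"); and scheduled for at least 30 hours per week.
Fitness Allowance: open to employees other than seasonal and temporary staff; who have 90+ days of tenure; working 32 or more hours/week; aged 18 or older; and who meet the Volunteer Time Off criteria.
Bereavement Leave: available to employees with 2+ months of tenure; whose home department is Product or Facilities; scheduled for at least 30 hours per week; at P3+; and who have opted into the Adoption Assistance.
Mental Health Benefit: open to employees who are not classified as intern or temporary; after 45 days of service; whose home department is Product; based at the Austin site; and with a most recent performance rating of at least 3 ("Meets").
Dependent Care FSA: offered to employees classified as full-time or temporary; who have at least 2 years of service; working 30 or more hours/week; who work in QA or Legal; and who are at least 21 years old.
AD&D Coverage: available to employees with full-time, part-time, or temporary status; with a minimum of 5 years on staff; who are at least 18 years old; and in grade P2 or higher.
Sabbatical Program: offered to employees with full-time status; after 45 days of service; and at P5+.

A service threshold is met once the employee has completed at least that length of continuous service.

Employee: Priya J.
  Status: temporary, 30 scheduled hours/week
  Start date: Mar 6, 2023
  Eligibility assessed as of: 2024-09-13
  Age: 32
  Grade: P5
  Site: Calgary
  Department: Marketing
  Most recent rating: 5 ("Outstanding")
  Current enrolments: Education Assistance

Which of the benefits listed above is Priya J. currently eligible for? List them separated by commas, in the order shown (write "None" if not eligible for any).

Education Assistance

Service from Mar 6, 2023 to 2024-09-13: 557 days.
Adoption Assistance — status temporary ✗ (excluded) → not eligible.
Volunteer Time Off — status temporary ✗ (requires full-time) → not eligible.
Education Assistance — status temporary ✓; service 557 days ≥ 4 weeks (≈28 days) ✓; rating 5 ≥ 4 ✓; 30 hrs/wk ≥ 30 ✓ → eligible.
Fitness Allowance — status temporary ✗ (excluded) → not eligible.
Bereavement Leave — service 557 days ≥ 2 months (≈60 days) ✓; dept Marketing ✗ → not eligible.
Mental Health Benefit — status temporary ✗ (excluded) → not eligible.
Dependent Care FSA — status temporary ✓; service 557 days < 2 years (≈730 days) ✗ → not eligible.
AD&D Coverage — status temporary ✓; service 557 days < 5 years (≈1825 days) ✗ → not eligible.
Sabbatical Program — status temporary ✗ (requires full-time) → not eligible.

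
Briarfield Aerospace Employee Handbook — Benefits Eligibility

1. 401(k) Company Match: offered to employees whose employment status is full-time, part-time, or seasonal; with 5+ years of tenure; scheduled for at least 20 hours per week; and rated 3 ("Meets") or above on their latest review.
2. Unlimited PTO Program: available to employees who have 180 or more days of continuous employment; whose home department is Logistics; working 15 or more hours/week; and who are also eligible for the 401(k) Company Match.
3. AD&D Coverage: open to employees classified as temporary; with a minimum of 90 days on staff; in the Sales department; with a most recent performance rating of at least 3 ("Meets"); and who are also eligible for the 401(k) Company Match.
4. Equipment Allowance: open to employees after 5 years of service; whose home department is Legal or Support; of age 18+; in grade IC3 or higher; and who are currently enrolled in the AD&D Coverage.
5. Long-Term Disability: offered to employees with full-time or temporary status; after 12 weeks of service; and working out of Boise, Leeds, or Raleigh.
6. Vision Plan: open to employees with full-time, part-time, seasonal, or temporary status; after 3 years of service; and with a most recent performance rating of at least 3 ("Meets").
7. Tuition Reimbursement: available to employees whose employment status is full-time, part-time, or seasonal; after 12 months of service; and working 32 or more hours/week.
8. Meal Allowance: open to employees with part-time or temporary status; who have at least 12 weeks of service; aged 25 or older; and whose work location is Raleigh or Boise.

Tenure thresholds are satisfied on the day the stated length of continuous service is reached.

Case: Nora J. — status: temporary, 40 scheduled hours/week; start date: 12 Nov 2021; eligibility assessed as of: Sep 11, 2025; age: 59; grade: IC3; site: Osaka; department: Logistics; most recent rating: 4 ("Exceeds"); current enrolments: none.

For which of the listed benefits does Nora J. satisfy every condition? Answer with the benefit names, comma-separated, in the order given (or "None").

Service from 12 Nov 2021 to Sep 11, 2025: 1399 days.
401(k) Company Match — status temporary ✗ (requires full-time, part-time, or seasonal) → not eligible.
Unlimited PTO Program — service 1399 days ≥ 180 days ✓; dept Logistics ✓; 40 hrs/wk ≥ 15 ✓; not eligible for 401(k) Company Match ✗ → not eligible.
AD&D Coverage — status temporary ✓; service 1399 days ≥ 90 days ✓; dept Logistics ✗ → not eligible.
Equipment Allowance — service 1399 days < 5 years (≈1825 days) ✗ → not eligible.
Long-Term Disability — status temporary ✓; service 1399 days ≥ 12 weeks (≈84 days) ✓; site Osaka ✗ (not Boise, Leeds, or Raleigh) → not eligible.
Vision Plan — status temporary ✓; service 1399 days ≥ 3 years (≈1095 days) ✓; rating 4 ≥ 3 ✓ → eligible.
Tuition Reimbursement — status temporary ✗ (requires full-time, part-time, or seasonal) → not eligible.
Meal Allowance — status temporary ✓; service 1399 days ≥ 12 weeks (≈84 days) ✓; age 59 ≥ 25 ✓; site Osaka ✗ (not Raleigh or Boise) → not eligible.

Vision Plan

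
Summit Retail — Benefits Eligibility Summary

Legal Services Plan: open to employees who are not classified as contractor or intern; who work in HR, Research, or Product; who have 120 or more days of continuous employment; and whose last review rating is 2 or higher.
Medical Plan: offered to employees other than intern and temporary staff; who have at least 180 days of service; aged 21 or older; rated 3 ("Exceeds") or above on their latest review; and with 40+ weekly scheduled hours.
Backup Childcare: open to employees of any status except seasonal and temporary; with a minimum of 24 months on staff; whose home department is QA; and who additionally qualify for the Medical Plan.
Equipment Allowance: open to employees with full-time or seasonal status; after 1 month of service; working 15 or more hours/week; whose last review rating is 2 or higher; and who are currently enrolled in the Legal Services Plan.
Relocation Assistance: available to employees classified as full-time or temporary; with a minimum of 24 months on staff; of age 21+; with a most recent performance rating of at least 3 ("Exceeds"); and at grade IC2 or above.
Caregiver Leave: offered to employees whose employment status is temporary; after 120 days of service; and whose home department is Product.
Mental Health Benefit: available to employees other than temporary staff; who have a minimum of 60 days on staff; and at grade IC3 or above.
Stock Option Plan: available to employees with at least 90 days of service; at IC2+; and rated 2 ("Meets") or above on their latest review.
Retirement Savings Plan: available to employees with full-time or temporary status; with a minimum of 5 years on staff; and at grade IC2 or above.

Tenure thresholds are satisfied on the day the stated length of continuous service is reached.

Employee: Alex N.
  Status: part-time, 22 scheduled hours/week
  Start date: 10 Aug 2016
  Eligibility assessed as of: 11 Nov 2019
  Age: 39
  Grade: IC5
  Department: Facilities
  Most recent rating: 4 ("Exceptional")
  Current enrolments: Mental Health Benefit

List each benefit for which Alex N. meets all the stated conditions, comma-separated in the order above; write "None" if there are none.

Service from 10 Aug 2016 to 11 Nov 2019: 1188 days.
Legal Services Plan — status part-time ✓ (not excluded); dept Facilities ✗ → not eligible.
Medical Plan — status part-time ✓ (not excluded); service 1188 days ≥ 180 days ✓; age 39 ≥ 21 ✓; rating 4 ≥ 3 ✓; 22 hrs/wk < 40 ✗ → not eligible.
Backup Childcare — status part-time ✓ (not excluded); service 1188 days ≥ 24 months (≈720 days) ✓; dept Facilities ✗ → not eligible.
Equipment Allowance — status part-time ✗ (requires full-time or seasonal) → not eligible.
Relocation Assistance — status part-time ✗ (requires full-time or temporary) → not eligible.
Caregiver Leave — status part-time ✗ (requires temporary) → not eligible.
Mental Health Benefit — status part-time ✓ (not excluded); service 1188 days ≥ 60 days ✓; grade IC5 ≥ IC3 ✓ → eligible.
Stock Option Plan — service 1188 days ≥ 90 days ✓; grade IC5 ≥ IC2 ✓; rating 4 ≥ 2 ✓ → eligible.
Retirement Savings Plan — status part-time ✗ (requires full-time or temporary) → not eligible.

Mental Health Benefit, Stock Option Plan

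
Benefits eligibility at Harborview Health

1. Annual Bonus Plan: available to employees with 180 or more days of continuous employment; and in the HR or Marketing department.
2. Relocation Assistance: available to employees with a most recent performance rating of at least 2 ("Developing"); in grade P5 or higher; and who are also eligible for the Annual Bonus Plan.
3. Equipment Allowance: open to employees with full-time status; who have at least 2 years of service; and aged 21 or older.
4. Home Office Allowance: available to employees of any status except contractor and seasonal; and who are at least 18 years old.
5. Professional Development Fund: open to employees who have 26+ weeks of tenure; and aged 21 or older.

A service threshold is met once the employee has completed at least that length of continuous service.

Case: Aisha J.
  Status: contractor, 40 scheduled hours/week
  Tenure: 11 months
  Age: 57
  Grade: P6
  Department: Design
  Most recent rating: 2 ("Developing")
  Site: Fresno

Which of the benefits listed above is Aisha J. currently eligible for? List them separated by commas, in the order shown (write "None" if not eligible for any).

Annual Bonus Plan — service 11 months ≥ 180 days ✓; dept Design ✗ → not eligible.
Relocation Assistance — rating 2 ≥ 2 ✓; grade P6 ≥ P5 ✓; not eligible for Annual Bonus Plan ✗ → not eligible.
Equipment Allowance — status contractor ✗ (requires full-time) → not eligible.
Home Office Allowance — status contractor ✗ (excluded) → not eligible.
Professional Development Fund — service 11 months ≥ 26 weeks (≈182 days) ✓; age 57 ≥ 21 ✓ → eligible.

Professional Development Fund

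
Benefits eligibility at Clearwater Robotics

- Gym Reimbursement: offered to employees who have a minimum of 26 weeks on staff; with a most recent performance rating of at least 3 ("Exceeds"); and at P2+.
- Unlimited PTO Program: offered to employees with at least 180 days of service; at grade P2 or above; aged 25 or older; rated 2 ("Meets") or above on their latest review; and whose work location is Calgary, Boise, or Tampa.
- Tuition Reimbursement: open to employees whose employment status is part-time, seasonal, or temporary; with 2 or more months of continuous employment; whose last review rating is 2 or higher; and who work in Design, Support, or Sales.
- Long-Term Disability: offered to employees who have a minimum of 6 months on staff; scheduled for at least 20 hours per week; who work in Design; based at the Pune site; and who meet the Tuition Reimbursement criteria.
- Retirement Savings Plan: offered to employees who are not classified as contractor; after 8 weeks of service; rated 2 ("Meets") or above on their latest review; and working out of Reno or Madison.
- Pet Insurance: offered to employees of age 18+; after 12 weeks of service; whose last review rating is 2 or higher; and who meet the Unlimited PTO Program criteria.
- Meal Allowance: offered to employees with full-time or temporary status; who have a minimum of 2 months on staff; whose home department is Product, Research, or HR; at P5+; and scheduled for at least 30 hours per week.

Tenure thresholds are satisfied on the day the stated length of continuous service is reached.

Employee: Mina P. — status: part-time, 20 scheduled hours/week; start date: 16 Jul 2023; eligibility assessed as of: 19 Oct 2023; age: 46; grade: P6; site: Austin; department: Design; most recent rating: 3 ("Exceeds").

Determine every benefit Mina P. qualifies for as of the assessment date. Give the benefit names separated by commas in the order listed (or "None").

Service from 16 Jul 2023 to 19 Oct 2023: 95 days.
Gym Reimbursement — service 95 days < 26 weeks (≈182 days) ✗ → not eligible.
Unlimited PTO Program — service 95 days < 180 days ✗ → not eligible.
Tuition Reimbursement — status part-time ✓; service 95 days ≥ 2 months (≈60 days) ✓; rating 3 ≥ 2 ✓; dept Design ✓ → eligible.
Long-Term Disability — service 95 days < 6 months (≈180 days) ✗ → not eligible.
Retirement Savings Plan — status part-time ✓ (not excluded); service 95 days ≥ 8 weeks (≈56 days) ✓; rating 3 ≥ 2 ✓; site Austin ✗ (not Reno or Madison) → not eligible.
Pet Insurance — age 46 ≥ 18 ✓; service 95 days ≥ 12 weeks (≈84 days) ✓; rating 3 ≥ 2 ✓; not eligible for Unlimited PTO Program ✗ → not eligible.
Meal Allowance — status part-time ✗ (requires full-time or temporary) → not eligible.

Tuition Reimbursement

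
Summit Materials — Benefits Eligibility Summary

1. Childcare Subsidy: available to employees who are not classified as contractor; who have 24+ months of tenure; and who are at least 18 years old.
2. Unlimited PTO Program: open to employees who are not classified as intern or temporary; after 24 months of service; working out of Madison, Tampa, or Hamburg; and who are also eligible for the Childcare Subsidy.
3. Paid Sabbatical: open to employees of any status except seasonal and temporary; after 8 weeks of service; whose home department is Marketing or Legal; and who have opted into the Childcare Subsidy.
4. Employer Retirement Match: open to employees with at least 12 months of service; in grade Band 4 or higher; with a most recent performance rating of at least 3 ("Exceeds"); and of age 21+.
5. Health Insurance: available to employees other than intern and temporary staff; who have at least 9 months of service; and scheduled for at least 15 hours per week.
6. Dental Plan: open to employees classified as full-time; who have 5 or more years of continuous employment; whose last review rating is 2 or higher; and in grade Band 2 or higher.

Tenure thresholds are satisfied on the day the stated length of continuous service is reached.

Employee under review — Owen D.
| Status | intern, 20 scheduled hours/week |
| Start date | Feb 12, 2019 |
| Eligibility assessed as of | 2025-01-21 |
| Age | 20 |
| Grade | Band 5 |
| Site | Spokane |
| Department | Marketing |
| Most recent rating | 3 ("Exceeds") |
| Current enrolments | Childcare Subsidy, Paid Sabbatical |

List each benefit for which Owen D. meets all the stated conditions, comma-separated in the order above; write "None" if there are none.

Childcare Subsidy, Paid Sabbatical

Service from Feb 12, 2019 to 2025-01-21: 2170 days.
Childcare Subsidy — status intern ✓ (not excluded); service 2170 days ≥ 24 months (≈720 days) ✓; age 20 ≥ 18 ✓ → eligible.
Unlimited PTO Program — status intern ✗ (excluded) → not eligible.
Paid Sabbatical — status intern ✓ (not excluded); service 2170 days ≥ 8 weeks (≈56 days) ✓; dept Marketing ✓; enrolled in Childcare Subsidy ✓ → eligible.
Employer Retirement Match — service 2170 days ≥ 12 months (≈360 days) ✓; grade Band 5 ≥ Band 4 ✓; rating 3 ≥ 3 ✓; age 20 < 21 ✗ → not eligible.
Health Insurance — status intern ✗ (excluded) → not eligible.
Dental Plan — status intern ✗ (requires full-time) → not eligible.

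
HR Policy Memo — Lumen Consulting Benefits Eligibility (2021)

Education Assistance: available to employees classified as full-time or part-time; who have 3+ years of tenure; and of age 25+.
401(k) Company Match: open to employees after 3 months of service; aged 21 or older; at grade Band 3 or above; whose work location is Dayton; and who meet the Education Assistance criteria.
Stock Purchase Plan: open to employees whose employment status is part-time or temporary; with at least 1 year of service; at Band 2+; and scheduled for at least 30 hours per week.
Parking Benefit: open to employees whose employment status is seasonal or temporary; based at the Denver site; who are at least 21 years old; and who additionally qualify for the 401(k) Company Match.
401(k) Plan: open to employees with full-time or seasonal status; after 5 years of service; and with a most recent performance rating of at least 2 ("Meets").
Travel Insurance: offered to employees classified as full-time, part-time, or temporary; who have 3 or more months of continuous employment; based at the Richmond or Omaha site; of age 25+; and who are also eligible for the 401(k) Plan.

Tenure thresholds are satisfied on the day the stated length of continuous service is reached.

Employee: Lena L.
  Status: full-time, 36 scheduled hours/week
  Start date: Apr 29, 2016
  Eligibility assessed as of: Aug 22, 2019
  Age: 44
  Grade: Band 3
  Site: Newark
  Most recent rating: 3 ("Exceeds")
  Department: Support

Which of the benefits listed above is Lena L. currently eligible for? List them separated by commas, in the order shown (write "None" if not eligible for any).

Education Assistance

Service from Apr 29, 2016 to Aug 22, 2019: 1210 days.
Education Assistance — status full-time ✓; service 1210 days ≥ 3 years (≈1095 days) ✓; age 44 ≥ 25 ✓ → eligible.
401(k) Company Match — service 1210 days ≥ 3 months (≈90 days) ✓; age 44 ≥ 21 ✓; grade Band 3 ≥ Band 3 ✓; site Newark ✗ (not Dayton) → not eligible.
Stock Purchase Plan — status full-time ✗ (requires part-time or temporary) → not eligible.
Parking Benefit — status full-time ✗ (requires seasonal or temporary) → not eligible.
401(k) Plan — status full-time ✓; service 1210 days < 5 years (≈1825 days) ✗ → not eligible.
Travel Insurance — status full-time ✓; service 1210 days ≥ 3 months (≈90 days) ✓; site Newark ✗ (not Richmond or Omaha) → not eligible.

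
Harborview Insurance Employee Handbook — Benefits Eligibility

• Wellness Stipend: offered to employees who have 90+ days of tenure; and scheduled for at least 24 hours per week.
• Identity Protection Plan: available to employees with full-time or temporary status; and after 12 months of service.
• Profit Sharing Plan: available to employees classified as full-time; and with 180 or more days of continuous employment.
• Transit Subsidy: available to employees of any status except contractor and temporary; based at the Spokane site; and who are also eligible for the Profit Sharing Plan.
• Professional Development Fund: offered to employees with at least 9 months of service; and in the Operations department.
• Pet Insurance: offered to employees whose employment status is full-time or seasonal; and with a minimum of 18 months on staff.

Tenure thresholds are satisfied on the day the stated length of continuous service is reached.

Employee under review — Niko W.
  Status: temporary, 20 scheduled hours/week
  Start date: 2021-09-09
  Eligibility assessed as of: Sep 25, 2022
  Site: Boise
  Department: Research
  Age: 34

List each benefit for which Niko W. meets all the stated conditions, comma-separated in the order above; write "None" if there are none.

Service from 2021-09-09 to Sep 25, 2022: 381 days.
Wellness Stipend — service 381 days ≥ 90 days ✓; 20 hrs/wk < 24 ✗ → not eligible.
Identity Protection Plan — status temporary ✓; service 381 days ≥ 12 months (≈360 days) ✓ → eligible.
Profit Sharing Plan — status temporary ✗ (requires full-time) → not eligible.
Transit Subsidy — status temporary ✗ (excluded) → not eligible.
Professional Development Fund — service 381 days ≥ 9 months (≈270 days) ✓; dept Research ✗ → not eligible.
Pet Insurance — status temporary ✗ (requires full-time or seasonal) → not eligible.

Identity Protection Plan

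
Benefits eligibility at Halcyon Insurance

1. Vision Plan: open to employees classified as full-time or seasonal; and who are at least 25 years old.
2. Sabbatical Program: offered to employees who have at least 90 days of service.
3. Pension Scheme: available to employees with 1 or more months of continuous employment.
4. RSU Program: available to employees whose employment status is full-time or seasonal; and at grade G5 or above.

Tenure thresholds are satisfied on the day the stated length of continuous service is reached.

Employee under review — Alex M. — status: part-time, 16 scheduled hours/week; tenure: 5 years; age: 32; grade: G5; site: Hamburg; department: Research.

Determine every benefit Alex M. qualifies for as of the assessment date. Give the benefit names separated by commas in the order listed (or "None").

Vision Plan — status part-time ✗ (requires full-time or seasonal) → not eligible.
Sabbatical Program — service 5 years ≥ 90 days ✓ → eligible.
Pension Scheme — service 5 years ≥ 1 month (≈30 days) ✓ → eligible.
RSU Program — status part-time ✗ (requires full-time or seasonal) → not eligible.

Sabbatical Program, Pension Scheme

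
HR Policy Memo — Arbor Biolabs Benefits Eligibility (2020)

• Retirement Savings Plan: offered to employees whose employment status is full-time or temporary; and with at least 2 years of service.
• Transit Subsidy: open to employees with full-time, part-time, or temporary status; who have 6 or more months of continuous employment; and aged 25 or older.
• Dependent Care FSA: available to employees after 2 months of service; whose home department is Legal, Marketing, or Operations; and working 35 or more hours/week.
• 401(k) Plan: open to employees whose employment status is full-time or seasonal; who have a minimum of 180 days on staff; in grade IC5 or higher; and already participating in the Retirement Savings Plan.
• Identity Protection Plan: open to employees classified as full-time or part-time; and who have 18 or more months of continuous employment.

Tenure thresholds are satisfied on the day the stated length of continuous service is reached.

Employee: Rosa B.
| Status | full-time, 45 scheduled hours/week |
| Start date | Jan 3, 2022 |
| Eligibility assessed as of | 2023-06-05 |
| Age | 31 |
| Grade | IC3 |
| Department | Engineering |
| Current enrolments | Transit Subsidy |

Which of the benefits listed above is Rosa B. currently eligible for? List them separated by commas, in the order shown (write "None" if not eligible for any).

Service from Jan 3, 2022 to 2023-06-05: 518 days.
Retirement Savings Plan — status full-time ✓; service 518 days < 2 years (≈730 days) ✗ → not eligible.
Transit Subsidy — status full-time ✓; service 518 days ≥ 6 months (≈180 days) ✓; age 31 ≥ 25 ✓ → eligible.
Dependent Care FSA — service 518 days ≥ 2 months (≈60 days) ✓; dept Engineering ✗ → not eligible.
401(k) Plan — status full-time ✓; service 518 days ≥ 180 days ✓; grade IC3 < IC5 ✗ → not eligible.
Identity Protection Plan — status full-time ✓; service 518 days < 18 months (≈540 days) ✗ → not eligible.

Transit Subsidy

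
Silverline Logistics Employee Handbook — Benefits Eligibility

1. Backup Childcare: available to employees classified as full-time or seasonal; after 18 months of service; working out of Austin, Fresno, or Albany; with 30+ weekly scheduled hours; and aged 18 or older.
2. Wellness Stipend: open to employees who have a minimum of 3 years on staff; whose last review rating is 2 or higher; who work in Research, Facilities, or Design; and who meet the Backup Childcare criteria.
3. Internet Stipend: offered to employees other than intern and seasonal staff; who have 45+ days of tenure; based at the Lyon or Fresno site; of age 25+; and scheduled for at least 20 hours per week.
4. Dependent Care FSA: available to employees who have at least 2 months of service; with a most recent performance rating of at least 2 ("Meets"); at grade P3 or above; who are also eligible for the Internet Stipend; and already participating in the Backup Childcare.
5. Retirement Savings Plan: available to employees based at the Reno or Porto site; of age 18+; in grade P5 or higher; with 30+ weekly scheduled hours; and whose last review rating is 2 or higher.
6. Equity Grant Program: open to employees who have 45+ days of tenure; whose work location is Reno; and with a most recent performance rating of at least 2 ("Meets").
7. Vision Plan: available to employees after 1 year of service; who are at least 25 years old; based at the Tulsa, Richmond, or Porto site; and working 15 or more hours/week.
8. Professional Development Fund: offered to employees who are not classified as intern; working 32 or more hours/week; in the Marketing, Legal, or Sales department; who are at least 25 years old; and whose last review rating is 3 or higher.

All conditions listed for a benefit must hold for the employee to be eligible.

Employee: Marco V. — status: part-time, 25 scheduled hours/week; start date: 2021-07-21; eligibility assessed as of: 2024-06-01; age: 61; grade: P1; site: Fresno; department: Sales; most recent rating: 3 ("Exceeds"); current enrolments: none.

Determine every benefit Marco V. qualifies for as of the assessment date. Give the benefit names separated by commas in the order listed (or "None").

Internet Stipend

Service from 2021-07-21 to 2024-06-01: 1046 days.
Backup Childcare — status part-time ✗ (requires full-time or seasonal) → not eligible.
Wellness Stipend — service 1046 days < 3 years (≈1095 days) ✗ → not eligible.
Internet Stipend — status part-time ✓ (not excluded); service 1046 days ≥ 45 days ✓; site Fresno ✓; age 61 ≥ 25 ✓; 25 hrs/wk ≥ 20 ✓ → eligible.
Dependent Care FSA — service 1046 days ≥ 2 months (≈60 days) ✓; rating 3 ≥ 2 ✓; grade P1 < P3 ✗ → not eligible.
Retirement Savings Plan — site Fresno ✗ (not Reno or Porto) → not eligible.
Equity Grant Program — service 1046 days ≥ 45 days ✓; site Fresno ✗ (not Reno) → not eligible.
Vision Plan — service 1046 days ≥ 1 year (≈365 days) ✓; age 61 ≥ 25 ✓; site Fresno ✗ (not Tulsa, Richmond, or Porto) → not eligible.
Professional Development Fund — status part-time ✓ (not excluded); 25 hrs/wk < 32 ✗ → not eligible.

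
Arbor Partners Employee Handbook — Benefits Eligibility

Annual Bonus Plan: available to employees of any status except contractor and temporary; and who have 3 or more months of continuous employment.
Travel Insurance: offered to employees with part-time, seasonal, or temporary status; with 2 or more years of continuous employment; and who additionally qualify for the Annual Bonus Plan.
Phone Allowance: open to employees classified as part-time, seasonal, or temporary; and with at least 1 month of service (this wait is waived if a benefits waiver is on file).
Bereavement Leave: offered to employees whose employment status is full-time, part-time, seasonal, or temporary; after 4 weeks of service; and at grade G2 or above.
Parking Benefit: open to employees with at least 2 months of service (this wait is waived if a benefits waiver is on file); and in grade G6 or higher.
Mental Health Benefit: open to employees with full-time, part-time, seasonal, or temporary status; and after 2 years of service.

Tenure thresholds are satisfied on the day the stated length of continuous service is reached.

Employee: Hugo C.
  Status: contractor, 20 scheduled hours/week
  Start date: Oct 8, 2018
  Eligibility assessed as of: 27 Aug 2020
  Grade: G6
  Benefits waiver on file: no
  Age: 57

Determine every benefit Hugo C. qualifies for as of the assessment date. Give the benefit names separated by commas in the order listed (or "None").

Parking Benefit

Service from Oct 8, 2018 to 27 Aug 2020: 689 days.
Annual Bonus Plan — status contractor ✗ (excluded) → not eligible.
Travel Insurance — status contractor ✗ (requires part-time, seasonal, or temporary) → not eligible.
Phone Allowance — status contractor ✗ (requires part-time, seasonal, or temporary) → not eligible.
Bereavement Leave — status contractor ✗ (requires full-time, part-time, seasonal, or temporary) → not eligible.
Parking Benefit — no waiver, service 689 days ≥ 2 months (≈60 days) ✓; grade G6 ≥ G6 ✓ → eligible.
Mental Health Benefit — status contractor ✗ (requires full-time, part-time, seasonal, or temporary) → not eligible.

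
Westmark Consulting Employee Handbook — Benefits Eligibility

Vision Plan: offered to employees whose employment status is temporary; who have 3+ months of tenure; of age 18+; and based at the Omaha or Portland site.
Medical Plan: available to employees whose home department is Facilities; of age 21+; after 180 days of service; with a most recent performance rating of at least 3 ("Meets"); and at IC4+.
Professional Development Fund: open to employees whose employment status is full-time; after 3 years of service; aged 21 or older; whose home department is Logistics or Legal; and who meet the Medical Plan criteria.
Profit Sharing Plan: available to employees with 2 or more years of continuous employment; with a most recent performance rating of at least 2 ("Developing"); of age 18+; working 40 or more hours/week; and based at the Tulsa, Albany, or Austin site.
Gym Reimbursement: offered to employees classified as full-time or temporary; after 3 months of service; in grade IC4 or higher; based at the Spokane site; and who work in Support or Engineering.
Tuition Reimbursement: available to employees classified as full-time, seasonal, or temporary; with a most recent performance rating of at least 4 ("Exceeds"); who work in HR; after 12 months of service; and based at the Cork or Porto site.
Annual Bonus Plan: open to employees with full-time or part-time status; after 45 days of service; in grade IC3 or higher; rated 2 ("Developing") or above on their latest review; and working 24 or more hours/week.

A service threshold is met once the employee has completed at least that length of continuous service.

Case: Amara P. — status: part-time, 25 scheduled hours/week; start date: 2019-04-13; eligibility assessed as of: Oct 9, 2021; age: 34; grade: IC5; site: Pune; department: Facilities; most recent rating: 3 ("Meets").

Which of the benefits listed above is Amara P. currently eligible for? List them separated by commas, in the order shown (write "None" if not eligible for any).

Medical Plan, Annual Bonus Plan

Service from 2019-04-13 to Oct 9, 2021: 910 days.
Vision Plan — status part-time ✗ (requires temporary) → not eligible.
Medical Plan — dept Facilities ✓; age 34 ≥ 21 ✓; service 910 days ≥ 180 days ✓; rating 3 ≥ 3 ✓; grade IC5 ≥ IC4 ✓ → eligible.
Professional Development Fund — status part-time ✗ (requires full-time) → not eligible.
Profit Sharing Plan — service 910 days ≥ 2 years (≈730 days) ✓; rating 3 ≥ 2 ✓; age 34 ≥ 18 ✓; 25 hrs/wk < 40 ✗ → not eligible.
Gym Reimbursement — status part-time ✗ (requires full-time or temporary) → not eligible.
Tuition Reimbursement — status part-time ✗ (requires full-time, seasonal, or temporary) → not eligible.
Annual Bonus Plan — status part-time ✓; service 910 days ≥ 45 days ✓; grade IC5 ≥ IC3 ✓; rating 3 ≥ 2 ✓; 25 hrs/wk ≥ 24 ✓ → eligible.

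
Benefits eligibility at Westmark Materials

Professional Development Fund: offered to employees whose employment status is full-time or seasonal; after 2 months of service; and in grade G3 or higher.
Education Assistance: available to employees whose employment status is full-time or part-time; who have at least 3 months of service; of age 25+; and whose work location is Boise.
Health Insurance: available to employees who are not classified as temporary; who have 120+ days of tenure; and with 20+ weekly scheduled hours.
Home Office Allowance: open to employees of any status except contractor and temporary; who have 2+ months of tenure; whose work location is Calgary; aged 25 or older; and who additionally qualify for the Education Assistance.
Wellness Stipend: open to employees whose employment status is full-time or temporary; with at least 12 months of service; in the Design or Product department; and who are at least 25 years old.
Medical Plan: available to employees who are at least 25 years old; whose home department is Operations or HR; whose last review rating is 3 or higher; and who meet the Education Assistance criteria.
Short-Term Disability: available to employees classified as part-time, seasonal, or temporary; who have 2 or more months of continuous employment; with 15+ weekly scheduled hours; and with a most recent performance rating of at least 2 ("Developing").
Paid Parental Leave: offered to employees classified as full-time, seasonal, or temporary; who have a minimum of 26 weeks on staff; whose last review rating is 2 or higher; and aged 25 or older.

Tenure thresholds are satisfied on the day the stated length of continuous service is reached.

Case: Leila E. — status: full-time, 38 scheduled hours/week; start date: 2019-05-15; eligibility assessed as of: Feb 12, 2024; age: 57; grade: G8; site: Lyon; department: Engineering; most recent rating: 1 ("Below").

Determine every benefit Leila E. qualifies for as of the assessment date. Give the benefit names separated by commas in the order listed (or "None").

Service from 2019-05-15 to Feb 12, 2024: 1734 days.
Professional Development Fund — status full-time ✓; service 1734 days ≥ 2 months (≈60 days) ✓; grade G8 ≥ G3 ✓ → eligible.
Education Assistance — status full-time ✓; service 1734 days ≥ 3 months (≈90 days) ✓; age 57 ≥ 25 ✓; site Lyon ✗ (not Boise) → not eligible.
Health Insurance — status full-time ✓ (not excluded); service 1734 days ≥ 120 days ✓; 38 hrs/wk ≥ 20 ✓ → eligible.
Home Office Allowance — status full-time ✓ (not excluded); service 1734 days ≥ 2 months (≈60 days) ✓; site Lyon ✗ (not Calgary) → not eligible.
Wellness Stipend — status full-time ✓; service 1734 days ≥ 12 months (≈360 days) ✓; dept Engineering ✗ → not eligible.
Medical Plan — age 57 ≥ 25 ✓; dept Engineering ✗ → not eligible.
Short-Term Disability — status full-time ✗ (requires part-time, seasonal, or temporary) → not eligible.
Paid Parental Leave — status full-time ✓; service 1734 days ≥ 26 weeks (≈182 days) ✓; rating 1 < 2 ✗ → not eligible.

Professional Development Fund, Health Insurance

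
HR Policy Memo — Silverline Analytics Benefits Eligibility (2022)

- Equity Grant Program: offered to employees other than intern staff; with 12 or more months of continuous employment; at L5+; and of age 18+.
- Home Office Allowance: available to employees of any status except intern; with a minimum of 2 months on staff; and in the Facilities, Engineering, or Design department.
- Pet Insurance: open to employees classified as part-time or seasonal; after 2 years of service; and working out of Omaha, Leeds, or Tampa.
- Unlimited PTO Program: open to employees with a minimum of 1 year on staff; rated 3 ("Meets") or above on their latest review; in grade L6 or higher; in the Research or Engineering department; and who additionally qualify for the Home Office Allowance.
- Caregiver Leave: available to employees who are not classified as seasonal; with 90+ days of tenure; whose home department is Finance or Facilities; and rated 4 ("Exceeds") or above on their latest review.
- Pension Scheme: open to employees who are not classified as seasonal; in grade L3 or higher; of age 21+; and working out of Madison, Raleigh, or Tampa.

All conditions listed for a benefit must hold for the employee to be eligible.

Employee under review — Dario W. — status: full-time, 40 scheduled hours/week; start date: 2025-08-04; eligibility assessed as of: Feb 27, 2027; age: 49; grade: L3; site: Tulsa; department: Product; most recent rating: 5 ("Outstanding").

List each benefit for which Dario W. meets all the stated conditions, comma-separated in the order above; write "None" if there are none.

None

Service from 2025-08-04 to Feb 27, 2027: 572 days.
Equity Grant Program — status full-time ✓ (not excluded); service 572 days ≥ 12 months (≈360 days) ✓; grade L3 < L5 ✗ → not eligible.
Home Office Allowance — status full-time ✓ (not excluded); service 572 days ≥ 2 months (≈60 days) ✓; dept Product ✗ → not eligible.
Pet Insurance — status full-time ✗ (requires part-time or seasonal) → not eligible.
Unlimited PTO Program — service 572 days ≥ 1 year (≈365 days) ✓; rating 5 ≥ 3 ✓; grade L3 < L6 ✗ → not eligible.
Caregiver Leave — status full-time ✓ (not excluded); service 572 days ≥ 90 days ✓; dept Product ✗ → not eligible.
Pension Scheme — status full-time ✓ (not excluded); grade L3 ≥ L3 ✓; age 49 ≥ 21 ✓; site Tulsa ✗ (not Madison, Raleigh, or Tampa) → not eligible.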